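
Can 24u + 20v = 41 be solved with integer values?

Step 1: Compute gcd(24, 20).
gcd(24, 20) = 4

Step 2: Check divisibility.
Does 4 divide 41? 41 = 4 x 10 + 1, so no.

By the theorem on linear Diophantine equations, 24u + 20v = 41 has integer solutions if and only if gcd(24, 20) divides 41. Since 4 does not divide 41, no solutions exist.

No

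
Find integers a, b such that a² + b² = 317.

We need to find integers a, b > 0 such that a² + b² = 317.
Trying a = 11: b² = 317 - 11² = 317 - 121 = 196
b = 14
Check: 11² + 14² = 121 + 196 = 317 ✓

317 = 11² + 14²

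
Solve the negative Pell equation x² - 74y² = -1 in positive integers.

We need x² = 74y² - 1. Try successive y:
y = 1: x² = 74·1² - 1 = 73, not a perfect square
y = 2: x² = 74·2² - 1 = 295, not a perfect square
y = 3: x² = 74·3² - 1 = 665, not a perfect square
...
y = 5: x² = 74·5² - 1 = 1849 = 43² ✓
Check: 43² - 74·5² = 1849 - 1850 = -1 ✓

x = 43, y = 5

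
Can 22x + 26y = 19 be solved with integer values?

Step 1: Compute gcd(22, 26).
gcd(22, 26) = 2

Step 2: Check divisibility.
Does 2 divide 19? 19 = 2 x 9 + 1, so no.

By the theorem on linear Diophantine equations, 22x + 26y = 19 has integer solutions if and only if gcd(22, 26) divides 19. Since 2 does not divide 19, no solutions exist.

No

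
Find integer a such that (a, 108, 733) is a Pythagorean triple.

a² = c² - b² = 733² - 108² = 537289 - 11664 = 525625
a = sqrt(525625) = 725

725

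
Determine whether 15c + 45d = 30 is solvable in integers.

Step 1: Compute gcd(15, 45).
gcd(15, 45) = 15

Step 2: Check divisibility.
Does 15 divide 30? 30 = 15 x 2, so yes.

By the theorem on linear Diophantine equations, 15c + 45d = 30 has integer solutions if and only if gcd(15, 45) divides 30. Since 15 | 30, solutions exist.

Yes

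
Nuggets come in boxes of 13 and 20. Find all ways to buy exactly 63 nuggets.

We need non-negative integers (x, y) with 13x + 20y = 63.
For each x in 0..4, check if 63 - 13x is a non-negative multiple of 20.
No x yields an integer y ≥ 0.

No solution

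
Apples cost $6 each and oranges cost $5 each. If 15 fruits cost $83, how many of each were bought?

Let a = apples, o = oranges.
a + o = 15
6a + 5o = 83
Substitute o = 15 - a:
6a + 5(15 - a) = 83
(6 - 5)a = 83 - 75
1a = 8
a = 8, o = 15 - 8 = 7

Apples: 8, Oranges: 7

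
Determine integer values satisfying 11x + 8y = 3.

Step 1: Check solvability.
gcd(11, 8) = 1
Since 1 divides 3, solutions exist.

Step 2: Apply extended Euclidean algorithm to find gcd.
We find integers such that 11*x0 + 8*y0 = 1

Step 3: Scale the particular solution.
Multiply by 3/1 = 3:
x = 9, y = -12

Step 4: Verify.
11*(9) + 8*(-12) = 3 = 3 ✓

x = 9, y = -12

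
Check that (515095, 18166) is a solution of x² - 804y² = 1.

Compute x² = 515095² = 265322859025
Compute 804y² = 804·18166² = 804·330003556 = 265322859024
x² - 804y² = 265322859025 - 265322859024 = 1
Since this equals 1, (515095, 18166) is a solution.

Yes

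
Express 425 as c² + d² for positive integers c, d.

We need to find integers c, d > 0 such that c² + d² = 425.
Trying c = 5: d² = 425 - 5² = 425 - 25 = 400
d = 20
Check: 5² + 20² = 25 + 400 = 425 ✓

425 = 5² + 20²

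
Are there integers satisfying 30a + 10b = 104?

Step 1: Compute gcd(30, 10).
gcd(30, 10) = 10

Step 2: Check divisibility.
Does 10 divide 104? 104 = 10 x 10 + 4, so no.

By the theorem on linear Diophantine equations, 30a + 10b = 104 has integer solutions if and only if gcd(30, 10) divides 104. Since 10 does not divide 104, no solutions exist.

No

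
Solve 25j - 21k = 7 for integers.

Step 1: Check solvability.
gcd(25, 21) = 1
Since 1 divides 7, solutions exist.

Step 2: Apply extended Euclidean algorithm to find gcd.
We find integers such that 25*x0 + 21*y0 = 1

Step 3: Scale the particular solution.
Multiply by 7/1 = 7:
j = -35, k = -42

Step 4: Verify.
25*(-35) - 21*(-42) = 7 = 7 ✓

j = -35, k = -42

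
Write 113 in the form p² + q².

We need to find integers p, q > 0 such that p² + q² = 113.
Trying p = 7: q² = 113 - 7² = 113 - 49 = 64
q = 8
Check: 7² + 8² = 49 + 64 = 113 ✓

113 = 7² + 8²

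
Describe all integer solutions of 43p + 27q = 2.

Step 1: Compute gcd(43, 27) = 1.
Since 1 divides 2, solutions exist.

Step 2: Find a particular solution using extended Euclidean algorithm.
We get p₀ = -10, q₀ = 16.
Check: 43*-10 + 27*16 = 2 = 2 ✓

Step 3: Write the general solution.
p = -10 + (27/1)t = -10 + 27t
q = 16 - (43/1)t = 16 - 43t
for any integer t.

p = -10 + 27t, q = 16 - 43t for integer t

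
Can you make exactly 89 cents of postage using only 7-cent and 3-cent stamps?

We need non-negative x, y with 7x + 3y = 89.
gcd(7, 3) = 1 divides 89, so integer solutions exist.
Search for a non-negative one: x = 2 gives 3y = 89 - 14 = 75, so y = 25.
Check: 7·2 + 3·25 = 89 ✓

Yes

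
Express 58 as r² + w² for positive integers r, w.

We need to find integers r, w > 0 such that r² + w² = 58.
Trying r = 3: w² = 58 - 3² = 58 - 9 = 49
w = 7
Check: 3² + 7² = 9 + 49 = 58 ✓

58 = 3² + 7²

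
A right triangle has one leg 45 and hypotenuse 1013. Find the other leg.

b² = c² - a² = 1026169 - 2025 = 1024144
b = 1012

1012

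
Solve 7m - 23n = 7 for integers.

Step 1: Check solvability.
gcd(7, 23) = 1
Since 1 divides 7, solutions exist.

Step 2: Apply extended Euclidean algorithm to find gcd.
We find integers such that 7*x0 + 23*y0 = 1

Step 3: Scale the particular solution.
Multiply by 7/1 = 7:
m = 70, n = 21

Step 4: Verify.
7*(70) - 23*(21) = 7 = 7 ✓

m = 70, n = 21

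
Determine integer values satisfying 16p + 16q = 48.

Step 1: Check solvability.
gcd(16, 16) = 16
Since 16 divides 48, solutions exist.

Step 2: Apply extended Euclidean algorithm to find gcd.
We find integers such that 16*x0 + 16*y0 = 16

Step 3: Scale the particular solution.
Multiply by 48/16 = 3:
p = 0, q = 3

Step 4: Verify.
16*(0) + 16*(3) = 48 = 48 ✓

p = 0, q = 3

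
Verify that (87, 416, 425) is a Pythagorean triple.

Compute a² + b² = 87² + 416² = 7569 + 173056 = 180625
Compute c² = 425² = 180625
Since 180625 = 180625, confirmed.

Yes, it is a Pythagorean triple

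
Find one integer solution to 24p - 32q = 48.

Step 1: Check solvability.
gcd(24, 32) = 8
Since 8 divides 48, solutions exist.

Step 2: Apply extended Euclidean algorithm to find gcd.
We find integers such that 24*x0 + 32*y0 = 8

Step 3: Scale the particular solution.
Multiply by 48/8 = 6:
p = -6, q = -6

Step 4: Verify.
24*(-6) - 32*(-6) = 48 = 48 ✓

p = -6, q = -6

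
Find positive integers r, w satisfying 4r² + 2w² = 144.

Try small values of r and check whether (144 - 4r²)/2 is a perfect square.
r = 2: 4·2² = 16, so 2w² = 144 - 16 = 128, giving w² = 64, w = 8.
Check: 4·2² + 2·8² = 16 + 128 = 144 ✓

r = 2, w = 8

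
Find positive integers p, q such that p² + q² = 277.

Search for p with 277 - p² a perfect square.
p = 9: 277 - 9² = 277 - 81 = 196 = 14² ✓
So p = 9, q = 14.

p = 9, q = 14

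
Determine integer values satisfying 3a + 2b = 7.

Step 1: Check solvability.
gcd(3, 2) = 1
Since 1 divides 7, solutions exist.

Step 2: Apply extended Euclidean algorithm to find gcd.
We find integers such that 3*x0 + 2*y0 = 1

Step 3: Scale the particular solution.
Multiply by 7/1 = 7:
a = 7, b = -7

Step 4: Verify.
3*(7) + 2*(-7) = 7 = 7 ✓

a = 7, b = -7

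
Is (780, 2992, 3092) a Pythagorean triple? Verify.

Compute a² + b² = 780² + 2992² = 608400 + 8952064 = 9560464
Compute c² = 3092² = 9560464
Since 9560464 = 9560464, confirmed.

Yes, it is a Pythagorean triple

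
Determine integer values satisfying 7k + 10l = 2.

Step 1: Check solvability.
gcd(7, 10) = 1
Since 1 divides 2, solutions exist.

Step 2: Apply extended Euclidean algorithm to find gcd.
We find integers such that 7*x0 + 10*y0 = 1

Step 3: Scale the particular solution.
Multiply by 2/1 = 2:
k = 6, l = -4

Step 4: Verify.
7*(6) + 10*(-4) = 2 = 2 ✓

k = 6, l = -4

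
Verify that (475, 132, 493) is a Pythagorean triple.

Compute a² + b² = 475² + 132² = 225625 + 17424 = 243049
Compute c² = 493² = 243049
Since 243049 = 243049, confirmed.

Yes, it is a Pythagorean triple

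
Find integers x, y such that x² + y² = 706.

We need to find integers x, y > 0 such that x² + y² = 706.
Trying x = 9: y² = 706 - 9² = 706 - 81 = 625
y = 25
Check: 9² + 25² = 81 + 625 = 706 ✓

706 = 9² + 25²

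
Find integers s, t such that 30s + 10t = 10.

Step 1: Check solvability.
gcd(30, 10) = 10
Since 10 divides 10, solutions exist.

Step 2: Apply extended Euclidean algorithm to find gcd.
We find integers such that 30*x0 + 10*y0 = 10

Step 3: Scale the particular solution.
Multiply by 10/10 = 1:
s = 0, t = 1

Step 4: Verify.
30*(0) + 10*(1) = 10 = 10 ✓

s = 0, t = 1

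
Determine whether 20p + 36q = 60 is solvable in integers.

Step 1: Compute gcd(20, 36).
gcd(20, 36) = 4

Step 2: Check divisibility.
Does 4 divide 60? 60 = 4 x 15, so yes.

By the theorem on linear Diophantine equations, 20p + 36q = 60 has integer solutions if and only if gcd(20, 36) divides 60. Since 4 | 60, solutions exist.

Yes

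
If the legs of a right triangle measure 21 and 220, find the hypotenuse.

c² = a² + b² = 21² + 220² = 441 + 48400 = 48841
c = 221

221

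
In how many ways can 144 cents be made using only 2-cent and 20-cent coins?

We need non-negative integers (x, y) with 2x + 20y = 144.
For each x from 0 to 72, check if (144 - 2x) is a non-negative multiple of 20.
Solutions (x, y): (2,7), (12,6), (22,5), (32,4), ...
Count: 8

8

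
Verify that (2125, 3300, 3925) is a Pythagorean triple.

Compute a² + b² = 2125² + 3300² = 4515625 + 10890000 = 15405625
Compute c² = 3925² = 15405625
Since 15405625 = 15405625, confirmed.

Yes, it is a Pythagorean triple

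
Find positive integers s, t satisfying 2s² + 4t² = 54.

Try small values of s and check whether (54 - 2s²)/4 is a perfect square.
s = 3: 2·3² = 18, so 4t² = 54 - 18 = 36, giving t² = 9, t = 3.
Check: 2·3² + 4·3² = 18 + 36 = 54 ✓

s = 3, t = 3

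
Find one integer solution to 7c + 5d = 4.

Step 1: Check solvability.
gcd(7, 5) = 1
Since 1 divides 4, solutions exist.

Step 2: Apply extended Euclidean algorithm to find gcd.
We find integers such that 7*x0 + 5*y0 = 1

Step 3: Scale the particular solution.
Multiply by 4/1 = 4:
c = -8, d = 12

Step 4: Verify.
7*(-8) + 5*(12) = 4 = 4 ✓

c = -8, d = 12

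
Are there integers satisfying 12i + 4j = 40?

Step 1: Compute gcd(12, 4).
gcd(12, 4) = 4

Step 2: Check divisibility.
Does 4 divide 40? 40 = 4 x 10, so yes.

By the theorem on linear Diophantine equations, 12i + 4j = 40 has integer solutions if and only if gcd(12, 4) divides 40. Since 4 | 40, solutions exist.

Yes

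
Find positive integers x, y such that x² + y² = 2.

Search for x with 2 - x² a perfect square.
x = 1: 2 - 1² = 2 - 1 = 1 = 1² ✓
So x = 1, y = 1.

x = 1, y = 1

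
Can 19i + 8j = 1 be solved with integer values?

Step 1: Compute gcd(19, 8).
gcd(19, 8) = 1

Step 2: Check divisibility.
Does 1 divide 1? 1 = 1 x 1, so yes.

By the theorem on linear Diophantine equations, 19i + 8j = 1 has integer solutions if and only if gcd(19, 8) divides 1. Since 1 | 1, solutions exist.

Yes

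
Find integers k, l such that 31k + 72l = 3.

Step 1: Check solvability.
gcd(31, 72) = 1
Since 1 divides 3, solutions exist.

Step 2: Apply extended Euclidean algorithm to find gcd.
We find integers such that 31*x0 + 72*y0 = 1

Step 3: Scale the particular solution.
Multiply by 3/1 = 3:
k = 21, l = -9

Step 4: Verify.
31*(21) + 72*(-9) = 3 = 3 ✓

k = 21, l = -9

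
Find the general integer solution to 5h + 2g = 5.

Step 1: Compute gcd(5, 2) = 1.
Since 1 divides 5, solutions exist.

Step 2: Find a particular solution using extended Euclidean algorithm.
We get h₀ = 5, g₀ = -10.
Check: 5*5 + 2*-10 = 5 = 5 ✓

Step 3: Write the general solution.
h = 5 + (2/1)t = 5 + 2t
g = -10 - (5/1)t = -10 - 5t
for any integer t.

h = 5 + 2t, g = -10 - 5t for integer t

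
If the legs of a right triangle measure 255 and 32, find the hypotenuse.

c² = a² + b² = 255² + 32² = 65025 + 1024 = 66049
c = 257

257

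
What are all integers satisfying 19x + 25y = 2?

Step 1: Compute gcd(19, 25) = 1.
Since 1 divides 2, solutions exist.

Step 2: Find a particular solution using extended Euclidean algorithm.
We get x₀ = 8, y₀ = -6.
Check: 19*8 + 25*-6 = 2 = 2 ✓

Step 3: Write the general solution.
x = 8 + (25/1)t = 8 + 25t
y = -6 - (19/1)t = -6 - 19t
for any integer t.

x = 8 + 25t, y = -6 - 19t for integer t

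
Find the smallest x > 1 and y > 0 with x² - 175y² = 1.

We seek the smallest positive integers (x, y) with x² - 175y² = 1, i.e., x² = 175y² + 1.
Try successive y values:
y = 1: x² = 175·1² + 1 = 176, not a perfect square
y = 2: x² = 175·2² + 1 = 701, not a perfect square
y = 3: x² = 175·3² + 1 = 1576, not a perfect square
... continuing the search (or via continued fractions) ...
y = 153: x² = 175·153² + 1 = 4096576, x = 2024 ✓

Verify: 2024² - 175·153² = 4096576 - 4096575 = 1 ✓

x = 2024, y = 153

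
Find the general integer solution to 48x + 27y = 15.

Step 1: Compute gcd(48, 27) = 3.
Since 3 divides 15, solutions exist.

Step 2: Find a particular solution using extended Euclidean algorithm.
We get x₀ = 20, y₀ = -35.
Check: 48*20 + 27*-35 = 15 = 15 ✓

Step 3: Write the general solution.
x = 20 + (27/3)t = 20 + 9t
y = -35 - (48/3)t = -35 - 16t
for any integer t.

x = 20 + 9t, y = -35 - 16t for integer t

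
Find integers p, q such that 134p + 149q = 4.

Step 1: Check solvability.
gcd(134, 149) = 1
Since 1 divides 4, solutions exist.

Step 2: Apply extended Euclidean algorithm to find gcd.
We find integers such that 134*x0 + 149*y0 = 1

Step 3: Scale the particular solution.
Multiply by 4/1 = 4:
p = -40, q = 36

Step 4: Verify.
134*(-40) + 149*(36) = 4 = 4 ✓

p = -40, q = 36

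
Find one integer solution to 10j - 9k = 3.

Step 1: Check solvability.
gcd(10, 9) = 1
Since 1 divides 3, solutions exist.

Step 2: Apply extended Euclidean algorithm to find gcd.
We find integers such that 10*x0 + 9*y0 = 1

Step 3: Scale the particular solution.
Multiply by 3/1 = 3:
j = 3, k = 3

Step 4: Verify.
10*(3) - 9*(3) = 3 = 3 ✓

j = 3, k = 3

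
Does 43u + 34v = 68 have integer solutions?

Step 1: Compute gcd(43, 34).
gcd(43, 34) = 1

Step 2: Check divisibility.
Does 1 divide 68? 68 = 1 x 68, so yes.

By the theorem on linear Diophantine equations, 43u + 34v = 68 has integer solutions if and only if gcd(43, 34) divides 68. Since 1 | 68, solutions exist.

Yes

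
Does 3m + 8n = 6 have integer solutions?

Step 1: Compute gcd(3, 8).
gcd(3, 8) = 1

Step 2: Check divisibility.
Does 1 divide 6? 6 = 1 x 6, so yes.

By the theorem on linear Diophantine equations, 3m + 8n = 6 has integer solutions if and only if gcd(3, 8) divides 6. Since 1 | 6, solutions exist.

Yes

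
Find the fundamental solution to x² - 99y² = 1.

We seek the smallest positive integers (x, y) with x² - 99y² = 1, i.e., x² = 99y² + 1.
Try successive y values:
y = 1: x² = 99·1² + 1 = 100, x = 10 ✓

Verify: 10² - 99·1² = 100 - 99 = 1 ✓

x = 10, y = 1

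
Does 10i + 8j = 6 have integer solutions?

Step 1: Compute gcd(10, 8).
gcd(10, 8) = 2

Step 2: Check divisibility.
Does 2 divide 6? 6 = 2 x 3, so yes.

By the theorem on linear Diophantine equations, 10i + 8j = 6 has integer solutions if and only if gcd(10, 8) divides 6. Since 2 | 6, solutions exist.

Yes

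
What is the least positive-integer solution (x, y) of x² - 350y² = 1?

We seek the smallest positive integers (x, y) with x² - 350y² = 1, i.e., x² = 350y² + 1.
Try successive y values:
y = 1: x² = 350·1² + 1 = 351, not a perfect square
y = 2: x² = 350·2² + 1 = 1401, not a perfect square
y = 3: x² = 350·3² + 1 = 3151, not a perfect square
... continuing the search (or via continued fractions) ...
y = 24: x² = 350·24² + 1 = 201601, x = 449 ✓

Verify: 449² - 350·24² = 201601 - 201600 = 1 ✓

x = 449, y = 24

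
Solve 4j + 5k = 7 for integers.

Step 1: Check solvability.
gcd(4, 5) = 1
Since 1 divides 7, solutions exist.

Step 2: Apply extended Euclidean algorithm to find gcd.
We find integers such that 4*x0 + 5*y0 = 1

Step 3: Scale the particular solution.
Multiply by 7/1 = 7:
j = -7, k = 7

Step 4: Verify.
4*(-7) + 5*(7) = 7 = 7 ✓

j = -7, k = 7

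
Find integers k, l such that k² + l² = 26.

We need to find integers k, l > 0 such that k² + l² = 26.
Trying k = 1: l² = 26 - 1² = 26 - 1 = 25
l = 5
Check: 1² + 5² = 1 + 25 = 26 ✓

26 = 1² + 5²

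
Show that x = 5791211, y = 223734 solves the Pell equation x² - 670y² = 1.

Compute x² = 5791211² = 33538124846521
Compute 670y² = 670·223734² = 670·50056902756 = 33538124846520
x² - 670y² = 33538124846521 - 33538124846520 = 1
Since this equals 1, (5791211, 223734) is a solution.

Yes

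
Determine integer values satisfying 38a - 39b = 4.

Step 1: Check solvability.
gcd(38, 39) = 1
Since 1 divides 4, solutions exist.

Step 2: Apply extended Euclidean algorithm to find gcd.
We find integers such that 38*x0 + 39*y0 = 1

Step 3: Scale the particular solution.
Multiply by 4/1 = 4:
a = -4, b = -4

Step 4: Verify.
38*(-4) - 39*(-4) = 4 = 4 ✓

a = -4, b = -4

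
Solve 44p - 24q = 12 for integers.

Step 1: Check solvability.
gcd(44, 24) = 4
Since 4 divides 12, solutions exist.

Step 2: Apply extended Euclidean algorithm to find gcd.
We find integers such that 44*x0 + 24*y0 = 4

Step 3: Scale the particular solution.
Multiply by 12/4 = 3:
p = -3, q = -6

Step 4: Verify.
44*(-3) - 24*(-6) = 12 = 12 ✓

p = -3, q = -6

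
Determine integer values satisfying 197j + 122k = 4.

Step 1: Check solvability.
gcd(197, 122) = 1
Since 1 divides 4, solutions exist.

Step 2: Apply extended Euclidean algorithm to find gcd.
We find integers such that 197*x0 + 122*y0 = 1

Step 3: Scale the particular solution.
Multiply by 4/1 = 4:
j = -52, k = 84

Step 4: Verify.
197*(-52) + 122*(84) = 4 = 4 ✓

j = -52, k = 84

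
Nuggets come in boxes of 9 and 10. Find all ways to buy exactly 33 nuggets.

We need non-negative integers (x, y) with 9x + 10y = 33.
For each x in 0..3, check if 33 - 9x is a non-negative multiple of 10.
No x yields an integer y ≥ 0.

No solution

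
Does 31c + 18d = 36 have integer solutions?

Step 1: Compute gcd(31, 18).
gcd(31, 18) = 1

Step 2: Check divisibility.
Does 1 divide 36? 36 = 1 x 36, so yes.

By the theorem on linear Diophantine equations, 31c + 18d = 36 has integer solutions if and only if gcd(31, 18) divides 36. Since 1 | 36, solutions exist.

Yes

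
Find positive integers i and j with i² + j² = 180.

We need to find integers i, j > 0 such that i² + j² = 180.
Trying i = 6: j² = 180 - 6² = 180 - 36 = 144
j = 12
Check: 6² + 12² = 36 + 144 = 180 ✓

180 = 6² + 12²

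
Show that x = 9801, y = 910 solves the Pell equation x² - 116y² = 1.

Compute x² = 9801² = 96059601
Compute 116y² = 116·910² = 116·828100 = 96059600
x² - 116y² = 96059601 - 96059600 = 1
Since this equals 1, (9801, 910) is a solution.

Yes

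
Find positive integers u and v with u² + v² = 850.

We need to find integers u, v > 0 such that u² + v² = 850.
Trying u = 3: v² = 850 - 3² = 850 - 9 = 841
v = 29
Check: 3² + 29² = 9 + 841 = 850 ✓

850 = 3² + 29²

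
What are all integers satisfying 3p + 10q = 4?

Step 1: Compute gcd(3, 10) = 1.
Since 1 divides 4, solutions exist.

Step 2: Find a particular solution using extended Euclidean algorithm.
We get p₀ = -12, q₀ = 4.
Check: 3*-12 + 10*4 = 4 = 4 ✓

Step 3: Write the general solution.
p = -12 + (10/1)t = -12 + 10t
q = 4 - (3/1)t = 4 - 3t
for any integer t.

p = -12 + 10t, q = 4 - 3t for integer t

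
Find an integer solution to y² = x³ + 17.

Try small integer x values and check whether x³ + 17 is a perfect square.
x = 4: x³ + 17 = 4³ + 17 = 64 + 17 = 81
Is 81 a perfect square? 9² = 81 ✓
So (x, y) = (4, 9) is a solution.

x = 4, y = 9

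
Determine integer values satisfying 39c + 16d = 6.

Step 1: Check solvability.
gcd(39, 16) = 1
Since 1 divides 6, solutions exist.

Step 2: Apply extended Euclidean algorithm to find gcd.
We find integers such that 39*x0 + 16*y0 = 1

Step 3: Scale the particular solution.
Multiply by 6/1 = 6:
c = 42, d = -102

Step 4: Verify.
39*(42) + 16*(-102) = 6 = 6 ✓

c = 42, d = -102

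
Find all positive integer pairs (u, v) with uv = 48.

The positive divisors of 48 are: 1, 2, 3, 4, 6, 8, 12, 16, 24, 48.
Each divisor d gives the pair (d, 48/d):
(1, 48), (2, 24), (3, 16), (4, 12), (6, 8), (8, 6), (12, 4), (16, 3), (24, 2), (48, 1)

(1, 48), (2, 24), (3, 16), (4, 12), (6, 8), (8, 6), (12, 4), (16, 3), (24, 2), (48, 1)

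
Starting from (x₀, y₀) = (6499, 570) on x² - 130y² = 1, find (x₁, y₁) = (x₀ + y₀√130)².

Solutions to x² - Dy² = 1 are generated by powers of (x₀ + y₀√D).
The next solution satisfies x₁ + y₁√130 = (x₀ + y₀√130)², giving:
x₁ = x₀² + 130y₀² = 6499² + 130·570² = 42237001 + 42237000 = 84474001
y₁ = 2x₀y₀ = 2·6499·570 = 7408860

Verify: 84474001² - 130·7408860² = 7135856844948001 - 7135856844948000 = 1 ✓

x = 84474001, y = 7408860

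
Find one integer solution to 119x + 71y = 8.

Step 1: Check solvability.
gcd(119, 71) = 1
Since 1 divides 8, solutions exist.

Step 2: Apply extended Euclidean algorithm to find gcd.
We find integers such that 119*x0 + 71*y0 = 1

Step 3: Scale the particular solution.
Multiply by 8/1 = 8:
x = -272, y = 456

Step 4: Verify.
119*(-272) + 71*(456) = 8 = 8 ✓

x = -272, y = 456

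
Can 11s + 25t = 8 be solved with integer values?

Step 1: Compute gcd(11, 25).
gcd(11, 25) = 1

Step 2: Check divisibility.
Does 1 divide 8? 8 = 1 x 8, so yes.

By the theorem on linear Diophantine equations, 11s + 25t = 8 has integer solutions if and only if gcd(11, 25) divides 8. Since 1 | 8, solutions exist.

Yes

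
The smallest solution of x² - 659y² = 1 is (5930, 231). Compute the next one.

Solutions to x² - Dy² = 1 are generated by powers of (x₀ + y₀√D).
The next solution satisfies x₁ + y₁√659 = (x₀ + y₀√659)², giving:
x₁ = x₀² + 659y₀² = 5930² + 659·231² = 35164900 + 35164899 = 70329799
y₁ = 2x₀y₀ = 2·5930·231 = 2739660

Verify: 70329799² - 659·2739660² = 4946280627380401 - 4946280627380400 = 1 ✓

x = 70329799, y = 2739660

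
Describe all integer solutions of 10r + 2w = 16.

Step 1: Compute gcd(10, 2) = 2.
Since 2 divides 16, solutions exist.

Step 2: Find a particular solution using extended Euclidean algorithm.
We get r₀ = 0, w₀ = 8.
Check: 10*0 + 2*8 = 16 = 16 ✓

Step 3: Write the general solution.
r = 0 + (2/2)t = 0 + 1t
w = 8 - (10/2)t = 8 - 5t
for any integer t.

r = 0 + 1t, w = 8 - 5t for integer t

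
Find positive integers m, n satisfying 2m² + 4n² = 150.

Try small values of m and check whether (150 - 2m²)/4 is a perfect square.
m = 5: 2·5² = 50, so 4n² = 150 - 50 = 100, giving n² = 25, n = 5.
Check: 2·5² + 4·5² = 50 + 100 = 150 ✓

m = 5, n = 5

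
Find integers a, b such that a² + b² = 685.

We need to find integers a, b > 0 such that a² + b² = 685.
Trying a = 3: b² = 685 - 3² = 685 - 9 = 676
b = 26
Check: 3² + 26² = 9 + 676 = 685 ✓

685 = 3² + 26²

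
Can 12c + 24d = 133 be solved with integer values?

Step 1: Compute gcd(12, 24).
gcd(12, 24) = 12

Step 2: Check divisibility.
Does 12 divide 133? 133 = 12 x 11 + 1, so no.

By the theorem on linear Diophantine equations, 12c + 24d = 133 has integer solutions if and only if gcd(12, 24) divides 133. Since 12 does not divide 133, no solutions exist.

No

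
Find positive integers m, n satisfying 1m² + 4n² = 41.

Try small values of m and check whether (41 - 1m²)/4 is a perfect square.
m = 5: 1·5² = 25, so 4n² = 41 - 25 = 16, giving n² = 4, n = 2.
Check: 1·5² + 4·2² = 25 + 16 = 41 ✓

m = 5, n = 2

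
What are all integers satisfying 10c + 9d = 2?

Step 1: Compute gcd(10, 9) = 1.
Since 1 divides 2, solutions exist.

Step 2: Find a particular solution using extended Euclidean algorithm.
We get c₀ = 2, d₀ = -2.
Check: 10*2 + 9*-2 = 2 = 2 ✓

Step 3: Write the general solution.
c = 2 + (9/1)t = 2 + 9t
d = -2 - (10/1)t = -2 - 10t
for any integer t.

c = 2 + 9t, d = -2 - 10t for integer t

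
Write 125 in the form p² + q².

We need to find integers p, q > 0 such that p² + q² = 125.
Trying p = 2: q² = 125 - 2² = 125 - 4 = 121
q = 11
Check: 2² + 11² = 4 + 121 = 125 ✓

125 = 2² + 11²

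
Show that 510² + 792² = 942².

Compute a² + b² = 510² + 792² = 260100 + 627264 = 887364
Compute c² = 942² = 887364
Since 887364 = 887364, confirmed.

Yes, it is a Pythagorean triple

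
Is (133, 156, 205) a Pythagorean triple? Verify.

Compute a² + b² = 133² + 156² = 17689 + 24336 = 42025
Compute c² = 205² = 42025
Since 42025 = 42025, confirmed.

Yes, it is a Pythagorean triple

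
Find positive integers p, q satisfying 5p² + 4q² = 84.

Try small values of p and check whether (84 - 5p²)/4 is a perfect square.
p = 2: 5·2² = 20, so 4q² = 84 - 20 = 64, giving q² = 16, q = 4.
Check: 5·2² + 4·4² = 20 + 64 = 84 ✓

p = 2, q = 4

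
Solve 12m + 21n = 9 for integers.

Step 1: Check solvability.
gcd(12, 21) = 3
Since 3 divides 9, solutions exist.

Step 2: Apply extended Euclidean algorithm to find gcd.
We find integers such that 12*x0 + 21*y0 = 3

Step 3: Scale the particular solution.
Multiply by 9/3 = 3:
m = 6, n = -3

Step 4: Verify.
12*(6) + 21*(-3) = 9 = 9 ✓

m = 6, n = -3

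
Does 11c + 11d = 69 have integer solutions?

Step 1: Compute gcd(11, 11).
gcd(11, 11) = 11

Step 2: Check divisibility.
Does 11 divide 69? 69 = 11 x 6 + 3, so no.

By the theorem on linear Diophantine equations, 11c + 11d = 69 has integer solutions if and only if gcd(11, 11) divides 69. Since 11 does not divide 69, no solutions exist.

No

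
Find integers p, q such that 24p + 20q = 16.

Step 1: Check solvability.
gcd(24, 20) = 4
Since 4 divides 16, solutions exist.

Step 2: Apply extended Euclidean algorithm to find gcd.
We find integers such that 24*x0 + 20*y0 = 4

Step 3: Scale the particular solution.
Multiply by 16/4 = 4:
p = 4, q = -4

Step 4: Verify.
24*(4) + 20*(-4) = 16 = 16 ✓

p = 4, q = -4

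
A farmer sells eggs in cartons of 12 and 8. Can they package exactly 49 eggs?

We need non-negative a, b with 12a + 8b = 49.
gcd(12, 8) = 4, and 4 does not divide 49.
No integer solutions exist.

No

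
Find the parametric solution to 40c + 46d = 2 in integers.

Step 1: Compute gcd(40, 46) = 2.
Since 2 divides 2, solutions exist.

Step 2: Find a particular solution using extended Euclidean algorithm.
We get c₀ = -8, d₀ = 7.
Check: 40*-8 + 46*7 = 2 = 2 ✓

Step 3: Write the general solution.
c = -8 + (46/2)t = -8 + 23t
d = 7 - (40/2)t = 7 - 20t
for any integer t.

c = -8 + 23t, d = 7 - 20t for integer t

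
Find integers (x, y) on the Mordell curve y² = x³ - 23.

Try small integer x values and check whether x³ - 23 is a perfect square.
x = 3: x³ - 23 = 3³ - 23 = 27 - 23 = 4
Is 4 a perfect square? 2² = 4 ✓
So (x, y) = (3, 2) is a solution.

x = 3, y = 2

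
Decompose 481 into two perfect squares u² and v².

We need to find integers u, v > 0 such that u² + v² = 481.
Trying u = 9: v² = 481 - 9² = 481 - 81 = 400
v = 20
Check: 9² + 20² = 81 + 400 = 481 ✓

481 = 9² + 20²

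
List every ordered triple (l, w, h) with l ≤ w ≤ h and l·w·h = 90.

Iterate l from 1 to ⌊90^(1/3)⌋. For each l dividing 90, iterate w ≥ l with w dividing 90/l, and set h = 90/(l·w).
Triples found (10): (1×1×90), (1×2×45), (1×3×30), (1×5×18), (1×6×15), (1×9×10), (2×3×15), (2×5×9), (3×3×10), (3×5×6)

(1×1×90), (1×2×45), (1×3×30), (1×5×18), (1×6×15), (1×9×10), (2×3×15), (2×5×9), (3×3×10), (3×5×6)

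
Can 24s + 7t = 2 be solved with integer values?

Step 1: Compute gcd(24, 7).
gcd(24, 7) = 1

Step 2: Check divisibility.
Does 1 divide 2? 2 = 1 x 2, so yes.

By the theorem on linear Diophantine equations, 24s + 7t = 2 has integer solutions if and only if gcd(24, 7) divides 2. Since 1 | 2, solutions exist.

Yes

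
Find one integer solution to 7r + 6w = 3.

Step 1: Check solvability.
gcd(7, 6) = 1
Since 1 divides 3, solutions exist.

Step 2: Apply extended Euclidean algorithm to find gcd.
We find integers such that 7*x0 + 6*y0 = 1

Step 3: Scale the particular solution.
Multiply by 3/1 = 3:
r = 3, w = -3

Step 4: Verify.
7*(3) + 6*(-3) = 3 = 3 ✓

r = 3, w = -3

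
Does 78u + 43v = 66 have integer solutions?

Step 1: Compute gcd(78, 43).
gcd(78, 43) = 1

Step 2: Check divisibility.
Does 1 divide 66? 66 = 1 x 66, so yes.

By the theorem on linear Diophantine equations, 78u + 43v = 66 has integer solutions if and only if gcd(78, 43) divides 66. Since 1 | 66, solutions exist.

Yes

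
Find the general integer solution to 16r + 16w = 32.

Step 1: Compute gcd(16, 16) = 16.
Since 16 divides 32, solutions exist.

Step 2: Find a particular solution using extended Euclidean algorithm.
We get r₀ = 0, w₀ = 2.
Check: 16*0 + 16*2 = 32 = 32 ✓

Step 3: Write the general solution.
r = 0 + (16/16)t = 0 + 1t
w = 2 - (16/16)t = 2 - 1t
for any integer t.

r = 0 + 1t, w = 2 - 1t for integer t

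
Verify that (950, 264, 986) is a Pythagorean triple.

Compute a² + b² = 950² + 264² = 902500 + 69696 = 972196
Compute c² = 986² = 972196
Since 972196 = 972196, confirmed.

Yes, it is a Pythagorean triple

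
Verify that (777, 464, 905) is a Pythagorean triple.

Compute a² + b² = 777² + 464² = 603729 + 215296 = 819025
Compute c² = 905² = 819025
Since 819025 = 819025, confirmed.

Yes, it is a Pythagorean triple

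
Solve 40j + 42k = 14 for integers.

Step 1: Check solvability.
gcd(40, 42) = 2
Since 2 divides 14, solutions exist.

Step 2: Apply extended Euclidean algorithm to find gcd.
We find integers such that 40*x0 + 42*y0 = 2

Step 3: Scale the particular solution.
Multiply by 14/2 = 7:
j = -7, k = 7

Step 4: Verify.
40*(-7) + 42*(7) = 14 = 14 ✓

j = -7, k = 7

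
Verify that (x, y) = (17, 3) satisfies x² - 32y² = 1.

Compute x² = 17² = 289
Compute 32y² = 32·3² = 32·9 = 288
x² - 32y² = 289 - 288 = 1
Since this equals 1, (17, 3) is a solution.

Yes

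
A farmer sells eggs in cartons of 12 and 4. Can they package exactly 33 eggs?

We need non-negative a, b with 12a + 4b = 33.
gcd(12, 4) = 4, and 4 does not divide 33.
No integer solutions exist.

No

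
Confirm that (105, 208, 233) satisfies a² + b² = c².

Compute a² + b² = 105² + 208² = 11025 + 43264 = 54289
Compute c² = 233² = 54289
Since 54289 = 54289, confirmed.

Yes, it is a Pythagorean triple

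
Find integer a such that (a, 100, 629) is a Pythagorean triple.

a² = c² - b² = 629² - 100² = 395641 - 10000 = 385641
a = sqrt(385641) = 621

621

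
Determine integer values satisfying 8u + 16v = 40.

Step 1: Check solvability.
gcd(8, 16) = 8
Since 8 divides 40, solutions exist.

Step 2: Apply extended Euclidean algorithm to find gcd.
We find integers such that 8*x0 + 16*y0 = 8

Step 3: Scale the particular solution.
Multiply by 40/8 = 5:
u = 5, v = 0

Step 4: Verify.
8*(5) + 16*(0) = 40 = 40 ✓

u = 5, v = 0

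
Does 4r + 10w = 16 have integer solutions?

Step 1: Compute gcd(4, 10).
gcd(4, 10) = 2

Step 2: Check divisibility.
Does 2 divide 16? 16 = 2 x 8, so yes.

By the theorem on linear Diophantine equations, 4r + 10w = 16 has integer solutions if and only if gcd(4, 10) divides 16. Since 2 | 16, solutions exist.

Yes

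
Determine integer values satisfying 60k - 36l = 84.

Step 1: Check solvability.
gcd(60, 36) = 12
Since 12 divides 84, solutions exist.

Step 2: Apply extended Euclidean algorithm to find gcd.
We find integers such that 60*x0 + 36*y0 = 12

Step 3: Scale the particular solution.
Multiply by 84/12 = 7:
k = -7, l = -14

Step 4: Verify.
60*(-7) - 36*(-14) = 84 = 84 ✓

k = -7, l = -14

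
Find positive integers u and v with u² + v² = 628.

We need to find integers u, v > 0 such that u² + v² = 628.
Trying u = 12: v² = 628 - 12² = 628 - 144 = 484
v = 22
Check: 12² + 22² = 144 + 484 = 628 ✓

628 = 12² + 22²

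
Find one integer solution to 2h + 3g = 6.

Step 1: Check solvability.
gcd(2, 3) = 1
Since 1 divides 6, solutions exist.

Step 2: Apply extended Euclidean algorithm to find gcd.
We find integers such that 2*x0 + 3*y0 = 1

Step 3: Scale the particular solution.
Multiply by 6/1 = 6:
h = -6, g = 6

Step 4: Verify.
2*(-6) + 3*(6) = 6 = 6 ✓

h = -6, g = 6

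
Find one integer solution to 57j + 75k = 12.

Step 1: Check solvability.
gcd(57, 75) = 3
Since 3 divides 12, solutions exist.

Step 2: Apply extended Euclidean algorithm to find gcd.
We find integers such that 57*x0 + 75*y0 = 3

Step 3: Scale the particular solution.
Multiply by 12/3 = 4:
j = 16, k = -12

Step 4: Verify.
57*(16) + 75*(-12) = 12 = 12 ✓

j = 16, k = -12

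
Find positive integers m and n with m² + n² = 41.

We need to find integers m, n > 0 such that m² + n² = 41.
Trying m = 4: n² = 41 - 4² = 41 - 16 = 25
n = 5
Check: 4² + 5² = 16 + 25 = 41 ✓

41 = 4² + 5²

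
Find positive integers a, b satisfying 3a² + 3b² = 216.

Try small values of a and check whether (216 - 3a²)/3 is a perfect square.
a = 6: 3·6² = 108, so 3b² = 216 - 108 = 108, giving b² = 36, b = 6.
Check: 3·6² + 3·6² = 108 + 108 = 216 ✓

a = 6, b = 6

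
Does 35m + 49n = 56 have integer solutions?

Step 1: Compute gcd(35, 49).
gcd(35, 49) = 7

Step 2: Check divisibility.
Does 7 divide 56? 56 = 7 x 8, so yes.

By the theorem on linear Diophantine equations, 35m + 49n = 56 has integer solutions if and only if gcd(35, 49) divides 56. Since 7 | 56, solutions exist.

Yes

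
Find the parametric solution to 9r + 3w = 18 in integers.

Step 1: Compute gcd(9, 3) = 3.
Since 3 divides 18, solutions exist.

Step 2: Find a particular solution using extended Euclidean algorithm.
We get r₀ = 0, w₀ = 6.
Check: 9*0 + 3*6 = 18 = 18 ✓

Step 3: Write the general solution.
r = 0 + (3/3)t = 0 + 1t
w = 6 - (9/3)t = 6 - 3t
for any integer t.

r = 0 + 1t, w = 6 - 3t for integer t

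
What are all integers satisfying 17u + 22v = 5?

Step 1: Compute gcd(17, 22) = 1.
Since 1 divides 5, solutions exist.

Step 2: Find a particular solution using extended Euclidean algorithm.
We get u₀ = -45, v₀ = 35.
Check: 17*-45 + 22*35 = 5 = 5 ✓

Step 3: Write the general solution.
u = -45 + (22/1)t = -45 + 22t
v = 35 - (17/1)t = 35 - 17t
for any integer t.

u = -45 + 22t, v = 35 - 17t for integer t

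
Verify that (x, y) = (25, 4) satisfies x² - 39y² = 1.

Compute x² = 25² = 625
Compute 39y² = 39·4² = 39·16 = 624
x² - 39y² = 625 - 624 = 1
Since this equals 1, (25, 4) is a solution.

Yes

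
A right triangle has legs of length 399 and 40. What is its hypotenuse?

c² = a² + b² = 399² + 40² = 159201 + 1600 = 160801
c = 401

401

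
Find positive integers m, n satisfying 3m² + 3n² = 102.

Try small values of m and check whether (102 - 3m²)/3 is a perfect square.
m = 3: 3·3² = 27, so 3n² = 102 - 27 = 75, giving n² = 25, n = 5.
Check: 3·3² + 3·5² = 27 + 75 = 102 ✓

m = 3, n = 5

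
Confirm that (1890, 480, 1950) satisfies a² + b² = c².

Compute a² + b² = 1890² + 480² = 3572100 + 230400 = 3802500
Compute c² = 1950² = 3802500
Since 3802500 = 3802500, confirmed.

Yes, it is a Pythagorean triple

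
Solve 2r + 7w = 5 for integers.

Step 1: Check solvability.
gcd(2, 7) = 1
Since 1 divides 5, solutions exist.

Step 2: Apply extended Euclidean algorithm to find gcd.
We find integers such that 2*x0 + 7*y0 = 1

Step 3: Scale the particular solution.
Multiply by 5/1 = 5:
r = -15, w = 5

Step 4: Verify.
2*(-15) + 7*(5) = 5 = 5 ✓

r = -15, w = 5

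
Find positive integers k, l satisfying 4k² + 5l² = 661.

Try small values of k and check whether (661 - 4k²)/5 is a perfect square.
k = 8: 4·8² = 256, so 5l² = 661 - 256 = 405, giving l² = 81, l = 9.
Check: 4·8² + 5·9² = 256 + 405 = 661 ✓

k = 8, l = 9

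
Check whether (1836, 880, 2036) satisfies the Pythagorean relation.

Compute a² + b²:
1836² + 880² = 3370896 + 774400 = 4145296
Compute c²:
2036² = 4145296
Since 4145296 = 4145296, it is a Pythagorean triple.

Yes, it is a Pythagorean triple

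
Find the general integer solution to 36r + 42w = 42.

Step 1: Compute gcd(36, 42) = 6.
Since 6 divides 42, solutions exist.

Step 2: Find a particular solution using extended Euclidean algorithm.
We get r₀ = -7, w₀ = 7.
Check: 36*-7 + 42*7 = 42 = 42 ✓

Step 3: Write the general solution.
r = -7 + (42/6)t = -7 + 7t
w = 7 - (36/6)t = 7 - 6t
for any integer t.

r = -7 + 7t, w = 7 - 6t for integer t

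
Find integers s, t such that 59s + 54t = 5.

Step 1: Check solvability.
gcd(59, 54) = 1
Since 1 divides 5, solutions exist.

Step 2: Apply extended Euclidean algorithm to find gcd.
We find integers such that 59*x0 + 54*y0 = 1

Step 3: Scale the particular solution.
Multiply by 5/1 = 5:
s = 55, t = -60

Step 4: Verify.
59*(55) + 54*(-60) = 5 = 5 ✓

s = 55, t = -60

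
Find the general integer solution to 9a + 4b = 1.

Step 1: Compute gcd(9, 4) = 1.
Since 1 divides 1, solutions exist.

Step 2: Find a particular solution using extended Euclidean algorithm.
We get a₀ = 1, b₀ = -2.
Check: 9*1 + 4*-2 = 1 = 1 ✓

Step 3: Write the general solution.
a = 1 + (4/1)t = 1 + 4t
b = -2 - (9/1)t = -2 - 9t
for any integer t.

a = 1 + 4t, b = -2 - 9t for integer t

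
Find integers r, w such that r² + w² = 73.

We need to find integers r, w > 0 such that r² + w² = 73.
Trying r = 3: w² = 73 - 3² = 73 - 9 = 64
w = 8
Check: 3² + 8² = 9 + 64 = 73 ✓

73 = 3² + 8²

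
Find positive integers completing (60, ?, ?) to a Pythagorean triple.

We need the other leg and hypotenuse such that 60² + x² = c².
Take x = 221, c = 229: 60² + 221² = 3600 + 48841 = 52441 = 229² ✓
Triple: (221, 60, 229)

(221, 60, 229)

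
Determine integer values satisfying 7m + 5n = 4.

Step 1: Check solvability.
gcd(7, 5) = 1
Since 1 divides 4, solutions exist.

Step 2: Apply extended Euclidean algorithm to find gcd.
We find integers such that 7*x0 + 5*y0 = 1

Step 3: Scale the particular solution.
Multiply by 4/1 = 4:
m = -8, n = 12

Step 4: Verify.
7*(-8) + 5*(12) = 4 = 4 ✓

m = -8, n = 12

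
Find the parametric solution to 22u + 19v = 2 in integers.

Step 1: Compute gcd(22, 19) = 1.
Since 1 divides 2, solutions exist.

Step 2: Find a particular solution using extended Euclidean algorithm.
We get u₀ = -12, v₀ = 14.
Check: 22*-12 + 19*14 = 2 = 2 ✓

Step 3: Write the general solution.
u = -12 + (19/1)t = -12 + 19t
v = 14 - (22/1)t = 14 - 22t
for any integer t.

u = -12 + 19t, v = 14 - 22t for integer t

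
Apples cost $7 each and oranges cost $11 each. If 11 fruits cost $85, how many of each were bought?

Let a = apples, o = oranges.
a + o = 11
7a + 11o = 85
Substitute o = 11 - a:
7a + 11(11 - a) = 85
(7 - 11)a = 85 - 121
-4a = -36
a = 9, o = 11 - 9 = 2

Apples: 9, Oranges: 2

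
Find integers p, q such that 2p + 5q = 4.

Step 1: Check solvability.
gcd(2, 5) = 1
Since 1 divides 4, solutions exist.

Step 2: Apply extended Euclidean algorithm to find gcd.
We find integers such that 2*x0 + 5*y0 = 1

Step 3: Scale the particular solution.
Multiply by 4/1 = 4:
p = -8, q = 4

Step 4: Verify.
2*(-8) + 5*(4) = 4 = 4 ✓

p = -8, q = 4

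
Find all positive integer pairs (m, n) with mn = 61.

The positive divisors of 61 are: 1, 61.
Each divisor d gives the pair (d, 61/d):
(1, 61), (61, 1)

(1, 61), (61, 1)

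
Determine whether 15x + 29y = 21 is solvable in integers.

Step 1: Compute gcd(15, 29).
gcd(15, 29) = 1

Step 2: Check divisibility.
Does 1 divide 21? 21 = 1 x 21, so yes.

By the theorem on linear Diophantine equations, 15x + 29y = 21 has integer solutions if and only if gcd(15, 29) divides 21. Since 1 | 21, solutions exist.

Yes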